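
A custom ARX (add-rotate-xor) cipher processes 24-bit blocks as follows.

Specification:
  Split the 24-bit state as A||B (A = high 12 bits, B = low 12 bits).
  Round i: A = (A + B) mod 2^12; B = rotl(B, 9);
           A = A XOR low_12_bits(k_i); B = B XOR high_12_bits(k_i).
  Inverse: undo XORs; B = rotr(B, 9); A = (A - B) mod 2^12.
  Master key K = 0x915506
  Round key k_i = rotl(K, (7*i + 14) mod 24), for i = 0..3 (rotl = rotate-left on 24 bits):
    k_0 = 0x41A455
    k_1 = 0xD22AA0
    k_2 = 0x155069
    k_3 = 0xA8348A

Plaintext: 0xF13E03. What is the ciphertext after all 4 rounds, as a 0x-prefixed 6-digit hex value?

s_0 = plaintext = 0xF13E03
s_1 = Round(s_0, k_0) = 0x9433DA
s_2 = Round(s_1, k_1) = 0x7BD959
s_3 = Round(s_2, k_2) = 0x17F27E
s_4 = Round(s_3, k_3) = 0x7776CC

0x7776CC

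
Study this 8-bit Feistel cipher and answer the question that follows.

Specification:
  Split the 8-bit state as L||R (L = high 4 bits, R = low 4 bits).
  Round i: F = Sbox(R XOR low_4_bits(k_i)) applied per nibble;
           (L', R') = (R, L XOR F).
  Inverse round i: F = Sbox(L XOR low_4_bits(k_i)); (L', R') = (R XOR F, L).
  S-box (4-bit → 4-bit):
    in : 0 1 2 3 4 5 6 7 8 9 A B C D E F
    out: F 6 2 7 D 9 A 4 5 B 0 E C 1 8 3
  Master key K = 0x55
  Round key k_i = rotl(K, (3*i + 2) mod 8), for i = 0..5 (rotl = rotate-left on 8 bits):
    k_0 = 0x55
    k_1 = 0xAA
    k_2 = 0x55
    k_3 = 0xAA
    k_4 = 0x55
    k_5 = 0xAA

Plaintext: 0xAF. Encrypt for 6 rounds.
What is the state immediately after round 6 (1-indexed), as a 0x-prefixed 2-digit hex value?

s_0 = plaintext = 0xAF
s_1 = Round(s_0, k_0) = 0xFA
s_2 = Round(s_1, k_1) = 0xA0
s_3 = Round(s_2, k_2) = 0x03
s_4 = Round(s_3, k_3) = 0x3B
s_5 = Round(s_4, k_4) = 0xBB
s_6 = Round(s_5, k_5) = 0xBD

0xBD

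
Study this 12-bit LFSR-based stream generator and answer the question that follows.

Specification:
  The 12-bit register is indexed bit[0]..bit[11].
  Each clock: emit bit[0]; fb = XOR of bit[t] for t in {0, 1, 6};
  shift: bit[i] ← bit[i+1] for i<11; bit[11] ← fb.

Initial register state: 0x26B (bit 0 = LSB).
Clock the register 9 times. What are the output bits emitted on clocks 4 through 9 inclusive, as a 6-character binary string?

reg_0 = 0x26B
clock 1: out=1, reg = 0x935
clock 2: out=1, reg = 0xC9A
clock 3: out=0, reg = 0xE4D
clock 4: out=1, reg = 0x726
clock 5: out=0, reg = 0xB93
clock 6: out=1, reg = 0x5C9
clock 7: out=1, reg = 0x2E4
clock 8: out=0, reg = 0x972
clock 9: out=0, reg = 0x4B9

101100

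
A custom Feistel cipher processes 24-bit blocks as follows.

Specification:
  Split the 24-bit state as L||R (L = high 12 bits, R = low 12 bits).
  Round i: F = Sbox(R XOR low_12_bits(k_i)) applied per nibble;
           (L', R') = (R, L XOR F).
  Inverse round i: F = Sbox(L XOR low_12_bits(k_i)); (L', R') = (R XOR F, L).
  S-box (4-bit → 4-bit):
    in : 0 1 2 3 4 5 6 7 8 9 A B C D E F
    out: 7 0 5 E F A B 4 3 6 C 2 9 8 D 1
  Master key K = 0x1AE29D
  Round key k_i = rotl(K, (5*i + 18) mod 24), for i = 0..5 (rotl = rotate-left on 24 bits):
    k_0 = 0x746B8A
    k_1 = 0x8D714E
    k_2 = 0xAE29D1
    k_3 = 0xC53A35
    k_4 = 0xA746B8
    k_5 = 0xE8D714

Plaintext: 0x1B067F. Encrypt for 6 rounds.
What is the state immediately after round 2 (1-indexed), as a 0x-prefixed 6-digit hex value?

0x9AA5A0

s_0 = plaintext = 0x1B067F
s_1 = Round(s_0, k_0) = 0x67F9AA
s_2 = Round(s_1, k_1) = 0x9AA5A0
s_3 = Round(s_2, k_2) = 0x5A00EA
s_4 = Round(s_3, k_3) = 0x0EA921
s_5 = Round(s_4, k_4) = 0x92118C
s_6 = Round(s_5, k_5) = 0x18C242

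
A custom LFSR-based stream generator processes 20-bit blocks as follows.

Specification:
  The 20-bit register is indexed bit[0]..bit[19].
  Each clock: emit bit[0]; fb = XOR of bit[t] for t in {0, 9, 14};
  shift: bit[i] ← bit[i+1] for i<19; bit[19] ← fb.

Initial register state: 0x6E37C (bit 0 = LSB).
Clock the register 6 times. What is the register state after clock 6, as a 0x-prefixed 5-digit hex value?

0x59B8D

reg_0 = 0x6E37C
clock 1: out=0, reg = 0x371BE
clock 2: out=0, reg = 0x9B8DF
clock 3: out=1, reg = 0xCDC6F
clock 4: out=1, reg = 0x66E37
clock 5: out=1, reg = 0xB371B
clock 6: out=1, reg = 0x59B8D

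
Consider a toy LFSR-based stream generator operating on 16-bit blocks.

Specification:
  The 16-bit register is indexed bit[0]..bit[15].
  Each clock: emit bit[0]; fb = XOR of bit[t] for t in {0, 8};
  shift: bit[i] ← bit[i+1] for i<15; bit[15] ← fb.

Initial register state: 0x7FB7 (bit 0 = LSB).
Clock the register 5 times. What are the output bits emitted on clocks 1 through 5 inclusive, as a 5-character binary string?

11101

reg_0 = 0x7FB7
clock 1: out=1, reg = 0x3FDB
clock 2: out=1, reg = 0x1FED
clock 3: out=1, reg = 0x0FF6
clock 4: out=0, reg = 0x87FB
clock 5: out=1, reg = 0x43FD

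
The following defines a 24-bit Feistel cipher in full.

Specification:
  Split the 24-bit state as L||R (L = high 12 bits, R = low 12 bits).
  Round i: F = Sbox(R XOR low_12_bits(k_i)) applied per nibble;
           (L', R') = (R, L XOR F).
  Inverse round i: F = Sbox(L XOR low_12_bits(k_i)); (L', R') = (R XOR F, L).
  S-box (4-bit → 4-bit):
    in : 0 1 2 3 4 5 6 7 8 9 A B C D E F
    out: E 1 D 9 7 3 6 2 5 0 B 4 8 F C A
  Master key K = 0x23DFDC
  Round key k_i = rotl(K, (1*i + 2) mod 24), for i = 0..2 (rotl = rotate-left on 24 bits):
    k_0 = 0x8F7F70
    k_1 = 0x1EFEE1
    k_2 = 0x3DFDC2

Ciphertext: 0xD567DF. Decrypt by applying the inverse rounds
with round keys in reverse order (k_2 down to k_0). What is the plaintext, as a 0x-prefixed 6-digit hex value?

s_0 = ciphertext = 0xD567DF
s_1 = InvRound(s_0, k_2) = 0x9D8D56
s_2 = InvRound(s_1, k_1) = 0xFC69D8
s_3 = InvRound(s_2, k_0) = 0x79EFC6

0x79EFC6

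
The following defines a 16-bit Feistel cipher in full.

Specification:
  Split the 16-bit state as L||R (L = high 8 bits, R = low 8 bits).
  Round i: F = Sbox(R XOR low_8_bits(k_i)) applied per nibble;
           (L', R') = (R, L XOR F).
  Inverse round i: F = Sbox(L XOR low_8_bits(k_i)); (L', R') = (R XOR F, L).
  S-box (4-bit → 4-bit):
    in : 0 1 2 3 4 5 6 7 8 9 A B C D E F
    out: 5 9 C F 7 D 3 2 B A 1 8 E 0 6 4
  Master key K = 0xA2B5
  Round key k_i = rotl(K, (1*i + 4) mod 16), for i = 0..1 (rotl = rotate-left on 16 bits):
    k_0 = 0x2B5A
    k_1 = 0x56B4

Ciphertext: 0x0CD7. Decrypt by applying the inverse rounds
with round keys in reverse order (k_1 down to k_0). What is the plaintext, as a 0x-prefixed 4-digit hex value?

0x5F5C

s_0 = ciphertext = 0x0CD7
s_1 = InvRound(s_0, k_1) = 0x5C0C
s_2 = InvRound(s_1, k_0) = 0x5F5C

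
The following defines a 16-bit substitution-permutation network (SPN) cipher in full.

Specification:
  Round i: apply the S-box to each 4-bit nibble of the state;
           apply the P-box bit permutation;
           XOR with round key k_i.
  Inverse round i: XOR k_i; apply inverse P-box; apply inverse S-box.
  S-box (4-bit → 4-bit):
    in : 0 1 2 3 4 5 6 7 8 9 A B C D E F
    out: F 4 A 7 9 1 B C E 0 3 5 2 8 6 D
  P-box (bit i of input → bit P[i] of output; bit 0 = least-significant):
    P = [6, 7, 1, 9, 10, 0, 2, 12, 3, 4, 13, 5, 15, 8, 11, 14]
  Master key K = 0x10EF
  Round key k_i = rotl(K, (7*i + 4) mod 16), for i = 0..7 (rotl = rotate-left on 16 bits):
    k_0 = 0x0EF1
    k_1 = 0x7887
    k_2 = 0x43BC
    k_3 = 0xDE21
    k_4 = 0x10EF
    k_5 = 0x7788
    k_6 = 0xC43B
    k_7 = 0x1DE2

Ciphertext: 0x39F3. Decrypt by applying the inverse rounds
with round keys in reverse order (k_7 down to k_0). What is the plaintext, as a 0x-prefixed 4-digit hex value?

0x65E4

s_0 = ciphertext = 0x39F3
s_1 = InvRound(s_0, k_7) = 0x9EA9
s_2 = InvRound(s_1, k_6) = 0x7CD8
s_3 = InvRound(s_2, k_5) = 0xEC94
s_4 = InvRound(s_3, k_4) = 0xF06B
s_5 = InvRound(s_4, k_3) = 0x1B5F
s_6 = InvRound(s_5, k_2) = 0x7D23
s_7 = InvRound(s_6, k_1) = 0xCDBC
s_8 = InvRound(s_7, k_0) = 0x65E4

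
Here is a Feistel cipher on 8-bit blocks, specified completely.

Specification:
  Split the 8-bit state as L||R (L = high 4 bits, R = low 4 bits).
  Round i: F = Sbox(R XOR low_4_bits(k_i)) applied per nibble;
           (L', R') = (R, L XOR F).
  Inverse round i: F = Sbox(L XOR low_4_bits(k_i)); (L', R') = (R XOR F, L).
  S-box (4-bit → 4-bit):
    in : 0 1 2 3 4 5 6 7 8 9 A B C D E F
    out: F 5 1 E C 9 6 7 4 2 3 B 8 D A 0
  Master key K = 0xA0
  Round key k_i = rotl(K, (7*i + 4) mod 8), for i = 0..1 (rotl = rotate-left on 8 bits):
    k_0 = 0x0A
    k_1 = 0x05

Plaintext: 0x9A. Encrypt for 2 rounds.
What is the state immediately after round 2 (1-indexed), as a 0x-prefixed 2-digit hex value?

0x64

s_0 = plaintext = 0x9A
s_1 = Round(s_0, k_0) = 0xA6
s_2 = Round(s_1, k_1) = 0x64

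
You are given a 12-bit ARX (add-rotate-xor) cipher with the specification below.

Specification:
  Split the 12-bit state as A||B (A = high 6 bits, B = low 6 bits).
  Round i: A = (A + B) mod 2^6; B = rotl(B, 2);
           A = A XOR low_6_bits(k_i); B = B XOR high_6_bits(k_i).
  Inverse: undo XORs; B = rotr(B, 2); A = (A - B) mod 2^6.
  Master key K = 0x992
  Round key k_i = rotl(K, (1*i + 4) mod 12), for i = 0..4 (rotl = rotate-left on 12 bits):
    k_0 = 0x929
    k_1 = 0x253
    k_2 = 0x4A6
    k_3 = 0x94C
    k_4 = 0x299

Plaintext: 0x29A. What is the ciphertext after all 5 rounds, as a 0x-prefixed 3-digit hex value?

s_0 = plaintext = 0x29A
s_1 = Round(s_0, k_0) = 0x34D
s_2 = Round(s_1, k_1) = 0x27D
s_3 = Round(s_2, k_2) = 0x825
s_4 = Round(s_3, k_3) = 0x273
s_5 = Round(s_4, k_4) = 0x945

0x945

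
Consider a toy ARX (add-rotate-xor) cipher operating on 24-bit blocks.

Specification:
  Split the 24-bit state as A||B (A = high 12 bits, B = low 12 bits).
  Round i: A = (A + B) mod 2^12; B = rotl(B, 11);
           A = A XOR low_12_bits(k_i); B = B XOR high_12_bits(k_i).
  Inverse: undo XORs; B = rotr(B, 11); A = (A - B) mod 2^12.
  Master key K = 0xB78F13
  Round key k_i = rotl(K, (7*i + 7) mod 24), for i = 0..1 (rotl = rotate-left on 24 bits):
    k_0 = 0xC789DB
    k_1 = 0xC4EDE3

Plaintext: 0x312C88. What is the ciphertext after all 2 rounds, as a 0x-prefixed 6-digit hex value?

s_0 = plaintext = 0x312C88
s_1 = Round(s_0, k_0) = 0x641A3C
s_2 = Round(s_1, k_1) = 0xD9E950

0xD9E950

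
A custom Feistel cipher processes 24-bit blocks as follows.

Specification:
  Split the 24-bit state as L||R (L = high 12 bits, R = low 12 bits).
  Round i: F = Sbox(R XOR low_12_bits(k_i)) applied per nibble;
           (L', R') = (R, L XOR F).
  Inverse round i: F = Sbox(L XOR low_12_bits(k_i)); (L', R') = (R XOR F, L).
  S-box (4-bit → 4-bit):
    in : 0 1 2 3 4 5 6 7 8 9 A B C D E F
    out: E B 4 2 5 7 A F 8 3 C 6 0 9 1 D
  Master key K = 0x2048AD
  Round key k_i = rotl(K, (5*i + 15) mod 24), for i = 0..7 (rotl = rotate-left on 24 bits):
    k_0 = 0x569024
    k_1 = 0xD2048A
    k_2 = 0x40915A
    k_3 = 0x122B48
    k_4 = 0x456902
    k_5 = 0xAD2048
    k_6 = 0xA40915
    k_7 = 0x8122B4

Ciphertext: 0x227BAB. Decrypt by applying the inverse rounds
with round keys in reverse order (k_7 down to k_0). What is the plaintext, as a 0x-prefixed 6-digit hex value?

0x82A256

s_0 = ciphertext = 0x227BAB
s_1 = InvRound(s_0, k_7) = 0x599227
s_2 = InvRound(s_1, k_6) = 0x2A7599
s_3 = InvRound(s_2, k_5) = 0x1842A7
s_4 = InvRound(s_3, k_4) = 0xA2D184
s_5 = InvRound(s_4, k_3) = 0xA23A2D
s_6 = InvRound(s_5, k_2) = 0xCDEA23
s_7 = InvRound(s_6, k_1) = 0x256CDE
s_8 = InvRound(s_7, k_0) = 0x82A256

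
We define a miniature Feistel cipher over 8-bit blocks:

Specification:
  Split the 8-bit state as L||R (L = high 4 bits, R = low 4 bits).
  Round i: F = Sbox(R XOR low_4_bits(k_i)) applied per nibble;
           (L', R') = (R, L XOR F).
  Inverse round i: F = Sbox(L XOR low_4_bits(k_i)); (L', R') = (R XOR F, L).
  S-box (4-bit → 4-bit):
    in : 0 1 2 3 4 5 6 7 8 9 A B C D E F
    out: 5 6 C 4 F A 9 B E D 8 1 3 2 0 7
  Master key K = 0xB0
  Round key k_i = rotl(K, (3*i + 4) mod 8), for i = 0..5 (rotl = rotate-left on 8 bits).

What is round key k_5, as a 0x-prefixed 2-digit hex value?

K = 0xB0
k_0 = rotl(K, (3*0+4) mod 8) = rotl(K, 4) = 0x0B
k_1 = rotl(K, (3*1+4) mod 8) = rotl(K, 7) = 0x58
k_2 = rotl(K, (3*2+4) mod 8) = rotl(K, 2) = 0xC2
k_3 = rotl(K, (3*3+4) mod 8) = rotl(K, 5) = 0x16
k_4 = rotl(K, (3*4+4) mod 8) = rotl(K, 0) = 0xB0
k_5 = rotl(K, (3*5+4) mod 8) = rotl(K, 3) = 0x85

0x85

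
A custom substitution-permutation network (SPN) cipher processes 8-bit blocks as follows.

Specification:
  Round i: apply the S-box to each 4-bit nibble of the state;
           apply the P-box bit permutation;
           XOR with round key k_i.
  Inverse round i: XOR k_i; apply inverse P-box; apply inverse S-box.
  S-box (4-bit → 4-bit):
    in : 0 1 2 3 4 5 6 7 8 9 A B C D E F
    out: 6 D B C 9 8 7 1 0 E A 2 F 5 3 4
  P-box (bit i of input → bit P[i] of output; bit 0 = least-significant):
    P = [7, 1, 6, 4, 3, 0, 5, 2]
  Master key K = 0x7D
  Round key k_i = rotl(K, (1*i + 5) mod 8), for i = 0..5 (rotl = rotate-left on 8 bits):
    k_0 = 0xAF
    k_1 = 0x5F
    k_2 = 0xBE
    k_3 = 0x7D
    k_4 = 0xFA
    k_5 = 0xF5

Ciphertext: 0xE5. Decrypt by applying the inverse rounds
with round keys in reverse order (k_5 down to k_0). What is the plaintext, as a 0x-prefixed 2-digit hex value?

s_0 = ciphertext = 0xE5
s_1 = InvRound(s_0, k_5) = 0x85
s_2 = InvRound(s_1, k_4) = 0xC9
s_3 = InvRound(s_2, k_3) = 0x34
s_4 = InvRound(s_3, k_2) = 0x7E
s_5 = InvRound(s_4, k_1) = 0x08
s_6 = InvRound(s_5, k_0) = 0x9E

0x9E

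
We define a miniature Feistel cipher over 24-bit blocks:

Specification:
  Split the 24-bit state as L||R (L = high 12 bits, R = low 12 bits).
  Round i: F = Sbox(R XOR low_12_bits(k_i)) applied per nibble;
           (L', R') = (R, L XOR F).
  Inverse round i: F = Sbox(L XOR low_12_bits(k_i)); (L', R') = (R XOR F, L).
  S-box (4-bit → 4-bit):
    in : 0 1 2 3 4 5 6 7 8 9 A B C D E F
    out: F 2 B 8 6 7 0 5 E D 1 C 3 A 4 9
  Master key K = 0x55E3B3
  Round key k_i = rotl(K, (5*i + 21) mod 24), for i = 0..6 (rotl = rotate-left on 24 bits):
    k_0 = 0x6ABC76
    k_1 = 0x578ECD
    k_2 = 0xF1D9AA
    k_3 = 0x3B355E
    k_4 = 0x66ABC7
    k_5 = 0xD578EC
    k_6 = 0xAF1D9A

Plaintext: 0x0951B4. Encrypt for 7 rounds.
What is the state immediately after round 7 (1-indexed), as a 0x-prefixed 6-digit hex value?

s_0 = plaintext = 0x0951B4
s_1 = Round(s_0, k_0) = 0x1B4AAE
s_2 = Round(s_1, k_1) = 0xAAE7BC
s_3 = Round(s_2, k_2) = 0x7BCE8E
s_4 = Round(s_3, k_3) = 0xE8EB13
s_5 = Round(s_4, k_4) = 0xB13128
s_6 = Round(s_5, k_5) = 0x128625
s_7 = Round(s_6, k_6) = 0x625DE1

0x625DE1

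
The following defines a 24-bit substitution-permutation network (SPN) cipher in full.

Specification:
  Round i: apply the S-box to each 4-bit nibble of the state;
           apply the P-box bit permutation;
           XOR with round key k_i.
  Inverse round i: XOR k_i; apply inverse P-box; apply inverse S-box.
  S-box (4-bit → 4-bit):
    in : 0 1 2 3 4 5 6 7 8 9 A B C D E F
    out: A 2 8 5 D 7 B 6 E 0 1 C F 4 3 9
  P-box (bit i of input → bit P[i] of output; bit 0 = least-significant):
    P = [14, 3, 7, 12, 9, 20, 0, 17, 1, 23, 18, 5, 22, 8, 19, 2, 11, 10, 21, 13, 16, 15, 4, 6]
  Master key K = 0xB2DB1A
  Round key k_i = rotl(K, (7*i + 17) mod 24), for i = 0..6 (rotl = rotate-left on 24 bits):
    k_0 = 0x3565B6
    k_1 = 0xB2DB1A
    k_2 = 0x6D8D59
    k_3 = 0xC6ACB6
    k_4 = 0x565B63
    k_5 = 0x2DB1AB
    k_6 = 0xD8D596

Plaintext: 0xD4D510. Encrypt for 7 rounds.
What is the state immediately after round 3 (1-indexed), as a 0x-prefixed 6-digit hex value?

s_0 = plaintext = 0xD4D510
s_1 = Round(s_0, k_0) = 0x895DAC
s_2 = Round(s_1, k_1) = 0xFE08C2
s_3 = Round(s_2, k_2) = 0xFA923C
s_4 = Round(s_3, k_3) = 0xC7F65F
s_5 = Round(s_4, k_4) = 0xA78D14
s_6 = Round(s_5, k_5) = 0x10E42F
s_7 = Round(s_6, k_6) = 0x9E20B4

0xFA923C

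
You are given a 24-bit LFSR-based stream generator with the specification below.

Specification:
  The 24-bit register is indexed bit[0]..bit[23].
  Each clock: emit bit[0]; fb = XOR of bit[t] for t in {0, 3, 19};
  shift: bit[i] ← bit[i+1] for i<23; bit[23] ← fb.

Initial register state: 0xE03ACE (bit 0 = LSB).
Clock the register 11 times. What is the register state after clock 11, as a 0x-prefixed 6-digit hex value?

0x1D7C07

reg_0 = 0xE03ACE
clock 1: out=0, reg = 0xF01D67
clock 2: out=1, reg = 0xF80EB3
clock 3: out=1, reg = 0x7C0759
clock 4: out=1, reg = 0xBE03AC
clock 5: out=0, reg = 0x5F01D6
clock 6: out=0, reg = 0xAF80EB
clock 7: out=1, reg = 0xD7C075
clock 8: out=1, reg = 0xEBE03A
clock 9: out=0, reg = 0x75F01D
clock 10: out=1, reg = 0x3AF80E
clock 11: out=0, reg = 0x1D7C07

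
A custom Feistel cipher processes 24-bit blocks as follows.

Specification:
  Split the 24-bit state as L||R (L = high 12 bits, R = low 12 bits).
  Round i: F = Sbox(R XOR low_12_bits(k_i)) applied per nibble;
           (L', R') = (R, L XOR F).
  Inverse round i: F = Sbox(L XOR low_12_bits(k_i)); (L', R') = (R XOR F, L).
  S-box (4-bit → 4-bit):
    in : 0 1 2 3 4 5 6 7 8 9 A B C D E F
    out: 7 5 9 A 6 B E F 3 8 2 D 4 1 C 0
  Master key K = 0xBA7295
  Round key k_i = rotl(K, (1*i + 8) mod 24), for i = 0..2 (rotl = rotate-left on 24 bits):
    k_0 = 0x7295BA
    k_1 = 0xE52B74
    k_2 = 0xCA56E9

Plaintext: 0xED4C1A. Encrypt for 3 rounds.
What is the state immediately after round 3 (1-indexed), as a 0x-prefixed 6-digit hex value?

s_0 = plaintext = 0xED4C1A
s_1 = Round(s_0, k_0) = 0xC1A6F3
s_2 = Round(s_1, k_1) = 0x6F3D25
s_3 = Round(s_2, k_2) = 0xD25BB7

0xD25BB7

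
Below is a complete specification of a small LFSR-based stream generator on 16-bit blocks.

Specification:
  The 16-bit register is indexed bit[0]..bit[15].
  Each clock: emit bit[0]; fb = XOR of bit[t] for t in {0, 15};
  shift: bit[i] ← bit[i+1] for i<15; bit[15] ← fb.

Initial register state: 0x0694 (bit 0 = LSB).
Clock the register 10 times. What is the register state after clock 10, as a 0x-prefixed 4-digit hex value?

0x6301

reg_0 = 0x0694
clock 1: out=0, reg = 0x034A
clock 2: out=0, reg = 0x01A5
clock 3: out=1, reg = 0x80D2
clock 4: out=0, reg = 0xC069
clock 5: out=1, reg = 0x6034
clock 6: out=0, reg = 0x301A
clock 7: out=0, reg = 0x180D
clock 8: out=1, reg = 0x8C06
clock 9: out=0, reg = 0xC603
clock 10: out=1, reg = 0x6301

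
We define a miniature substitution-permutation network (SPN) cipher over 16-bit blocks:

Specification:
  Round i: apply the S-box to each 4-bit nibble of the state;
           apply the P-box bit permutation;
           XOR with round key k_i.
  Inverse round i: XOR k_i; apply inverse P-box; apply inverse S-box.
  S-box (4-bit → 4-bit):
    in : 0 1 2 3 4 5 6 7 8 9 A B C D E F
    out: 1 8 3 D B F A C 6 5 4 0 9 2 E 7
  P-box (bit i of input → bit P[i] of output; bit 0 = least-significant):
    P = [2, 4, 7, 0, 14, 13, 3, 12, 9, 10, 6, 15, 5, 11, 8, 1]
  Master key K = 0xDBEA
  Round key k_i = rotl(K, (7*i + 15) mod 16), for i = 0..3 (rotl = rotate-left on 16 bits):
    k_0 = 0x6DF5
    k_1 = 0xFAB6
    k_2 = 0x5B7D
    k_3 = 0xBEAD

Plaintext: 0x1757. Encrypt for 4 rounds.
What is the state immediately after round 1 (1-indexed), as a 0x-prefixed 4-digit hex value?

s_0 = plaintext = 0x1757
s_1 = Round(s_0, k_0) = 0x9D3E
s_2 = Round(s_1, k_1) = 0xAF0F
s_3 = Round(s_2, k_2) = 0x1CA9
s_4 = Round(s_3, k_3) = 0x3C23

0x9D3E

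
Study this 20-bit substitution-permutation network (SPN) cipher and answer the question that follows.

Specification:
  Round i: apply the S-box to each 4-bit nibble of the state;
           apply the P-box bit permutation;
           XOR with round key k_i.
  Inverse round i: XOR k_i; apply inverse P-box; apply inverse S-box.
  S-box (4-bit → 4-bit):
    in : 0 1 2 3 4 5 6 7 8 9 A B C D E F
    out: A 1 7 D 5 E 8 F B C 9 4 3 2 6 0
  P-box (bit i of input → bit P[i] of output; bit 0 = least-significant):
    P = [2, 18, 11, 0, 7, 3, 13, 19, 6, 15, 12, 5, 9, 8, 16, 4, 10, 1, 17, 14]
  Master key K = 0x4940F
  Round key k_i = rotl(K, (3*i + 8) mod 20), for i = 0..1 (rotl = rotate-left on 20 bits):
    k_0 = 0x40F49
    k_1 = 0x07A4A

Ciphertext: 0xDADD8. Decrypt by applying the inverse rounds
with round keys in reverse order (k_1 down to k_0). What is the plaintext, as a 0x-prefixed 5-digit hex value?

0x6D33C

s_0 = ciphertext = 0xDADD8
s_1 = InvRound(s_0, k_1) = 0x87EAD
s_2 = InvRound(s_1, k_0) = 0x6D33C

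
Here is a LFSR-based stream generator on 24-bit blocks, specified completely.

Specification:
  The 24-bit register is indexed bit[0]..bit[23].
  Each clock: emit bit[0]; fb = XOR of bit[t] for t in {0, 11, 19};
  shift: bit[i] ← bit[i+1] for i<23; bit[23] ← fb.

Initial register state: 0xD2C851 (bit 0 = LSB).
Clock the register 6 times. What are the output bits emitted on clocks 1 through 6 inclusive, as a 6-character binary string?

reg_0 = 0xD2C851
clock 1: out=1, reg = 0x696428
clock 2: out=0, reg = 0xB4B214
clock 3: out=0, reg = 0x5A590A
clock 4: out=0, reg = 0x2D2C85
clock 5: out=1, reg = 0x969642
clock 6: out=0, reg = 0x4B4B21

100010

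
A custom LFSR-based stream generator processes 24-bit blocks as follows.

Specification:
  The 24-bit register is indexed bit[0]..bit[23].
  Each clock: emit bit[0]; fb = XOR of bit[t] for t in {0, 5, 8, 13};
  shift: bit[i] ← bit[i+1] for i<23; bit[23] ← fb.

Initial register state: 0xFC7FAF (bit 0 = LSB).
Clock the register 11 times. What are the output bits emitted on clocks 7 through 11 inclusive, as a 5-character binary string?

01111

reg_0 = 0xFC7FAF
clock 1: out=1, reg = 0x7E3FD7
clock 2: out=1, reg = 0xBF1FEB
clock 3: out=1, reg = 0xDF8FF5
clock 4: out=1, reg = 0xEFC7FA
clock 5: out=0, reg = 0x77E3FD
clock 6: out=1, reg = 0x3BF1FE
clock 7: out=0, reg = 0x9DF8FF
clock 8: out=1, reg = 0xCEFC7F
clock 9: out=1, reg = 0xE77E3F
clock 10: out=1, reg = 0xF3BF1F
clock 11: out=1, reg = 0xF9DF8F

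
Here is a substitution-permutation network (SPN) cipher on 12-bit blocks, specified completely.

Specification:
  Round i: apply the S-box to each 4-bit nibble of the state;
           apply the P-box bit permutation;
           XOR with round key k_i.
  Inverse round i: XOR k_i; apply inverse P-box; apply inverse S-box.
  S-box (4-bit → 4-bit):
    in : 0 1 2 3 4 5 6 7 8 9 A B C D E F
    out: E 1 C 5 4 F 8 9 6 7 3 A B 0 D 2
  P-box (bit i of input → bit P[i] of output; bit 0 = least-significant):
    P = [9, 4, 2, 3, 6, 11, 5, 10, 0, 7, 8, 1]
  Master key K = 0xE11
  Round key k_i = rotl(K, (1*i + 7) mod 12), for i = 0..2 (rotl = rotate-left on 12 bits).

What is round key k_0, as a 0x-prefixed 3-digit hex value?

K = 0xE11
k_0 = rotl(K, (1*0+7) mod 12) = rotl(K, 7) = 0x8F0

0x8F0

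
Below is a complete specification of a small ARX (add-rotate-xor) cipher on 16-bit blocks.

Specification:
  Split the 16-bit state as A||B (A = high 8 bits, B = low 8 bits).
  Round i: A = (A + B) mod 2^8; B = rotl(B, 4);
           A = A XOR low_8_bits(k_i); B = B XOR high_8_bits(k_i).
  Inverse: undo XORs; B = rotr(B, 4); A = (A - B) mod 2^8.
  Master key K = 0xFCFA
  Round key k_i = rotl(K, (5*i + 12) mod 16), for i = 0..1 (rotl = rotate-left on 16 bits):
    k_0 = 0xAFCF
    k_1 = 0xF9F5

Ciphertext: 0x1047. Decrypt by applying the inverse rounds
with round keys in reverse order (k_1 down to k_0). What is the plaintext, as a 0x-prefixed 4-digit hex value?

0xF144

s_0 = ciphertext = 0x1047
s_1 = InvRound(s_0, k_1) = 0xFAEB
s_2 = InvRound(s_1, k_0) = 0xF144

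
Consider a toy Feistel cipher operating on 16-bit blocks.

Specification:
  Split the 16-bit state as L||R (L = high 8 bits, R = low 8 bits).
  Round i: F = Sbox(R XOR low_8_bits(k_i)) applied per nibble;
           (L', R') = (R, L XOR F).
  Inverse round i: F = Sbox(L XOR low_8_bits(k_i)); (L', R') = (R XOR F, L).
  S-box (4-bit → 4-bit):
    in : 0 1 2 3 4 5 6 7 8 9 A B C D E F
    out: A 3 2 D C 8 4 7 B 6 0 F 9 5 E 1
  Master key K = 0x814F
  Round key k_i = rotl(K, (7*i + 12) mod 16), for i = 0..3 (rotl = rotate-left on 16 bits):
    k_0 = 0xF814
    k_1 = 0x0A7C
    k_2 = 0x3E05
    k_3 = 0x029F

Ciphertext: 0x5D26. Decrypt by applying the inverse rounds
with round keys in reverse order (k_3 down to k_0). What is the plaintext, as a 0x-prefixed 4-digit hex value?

0xBCE6

s_0 = ciphertext = 0x5D26
s_1 = InvRound(s_0, k_3) = 0xB45D
s_2 = InvRound(s_1, k_2) = 0xAEB4
s_3 = InvRound(s_2, k_1) = 0xE6AE
s_4 = InvRound(s_3, k_0) = 0xBCE6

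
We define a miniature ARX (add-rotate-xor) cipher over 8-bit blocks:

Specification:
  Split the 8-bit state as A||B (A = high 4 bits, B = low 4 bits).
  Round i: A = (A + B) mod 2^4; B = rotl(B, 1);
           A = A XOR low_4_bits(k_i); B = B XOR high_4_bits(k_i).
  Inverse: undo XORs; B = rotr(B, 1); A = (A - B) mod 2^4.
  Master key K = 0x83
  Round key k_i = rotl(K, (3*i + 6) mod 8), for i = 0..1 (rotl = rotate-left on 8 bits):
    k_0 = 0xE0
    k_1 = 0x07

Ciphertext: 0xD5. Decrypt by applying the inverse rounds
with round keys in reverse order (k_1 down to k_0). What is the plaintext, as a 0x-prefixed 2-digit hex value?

0xE2

s_0 = ciphertext = 0xD5
s_1 = InvRound(s_0, k_1) = 0x0A
s_2 = InvRound(s_1, k_0) = 0xE2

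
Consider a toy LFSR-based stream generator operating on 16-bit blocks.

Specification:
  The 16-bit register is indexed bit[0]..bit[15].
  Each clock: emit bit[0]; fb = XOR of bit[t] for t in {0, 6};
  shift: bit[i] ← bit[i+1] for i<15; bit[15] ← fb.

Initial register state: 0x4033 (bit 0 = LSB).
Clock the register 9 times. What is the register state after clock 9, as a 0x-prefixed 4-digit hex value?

0x99A0

reg_0 = 0x4033
clock 1: out=1, reg = 0xA019
clock 2: out=1, reg = 0xD00C
clock 3: out=0, reg = 0x6806
clock 4: out=0, reg = 0x3403
clock 5: out=1, reg = 0x9A01
clock 6: out=1, reg = 0xCD00
clock 7: out=0, reg = 0x6680
clock 8: out=0, reg = 0x3340
clock 9: out=0, reg = 0x99A0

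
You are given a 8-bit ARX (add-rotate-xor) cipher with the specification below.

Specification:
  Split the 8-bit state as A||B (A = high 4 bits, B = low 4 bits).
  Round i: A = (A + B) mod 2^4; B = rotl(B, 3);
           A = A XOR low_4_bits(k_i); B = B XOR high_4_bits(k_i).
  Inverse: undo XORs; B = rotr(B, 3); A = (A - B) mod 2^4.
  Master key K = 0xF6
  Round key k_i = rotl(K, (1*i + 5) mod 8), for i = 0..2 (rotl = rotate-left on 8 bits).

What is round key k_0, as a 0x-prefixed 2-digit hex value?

0xDE

K = 0xF6
k_0 = rotl(K, (1*0+5) mod 8) = rotl(K, 5) = 0xDE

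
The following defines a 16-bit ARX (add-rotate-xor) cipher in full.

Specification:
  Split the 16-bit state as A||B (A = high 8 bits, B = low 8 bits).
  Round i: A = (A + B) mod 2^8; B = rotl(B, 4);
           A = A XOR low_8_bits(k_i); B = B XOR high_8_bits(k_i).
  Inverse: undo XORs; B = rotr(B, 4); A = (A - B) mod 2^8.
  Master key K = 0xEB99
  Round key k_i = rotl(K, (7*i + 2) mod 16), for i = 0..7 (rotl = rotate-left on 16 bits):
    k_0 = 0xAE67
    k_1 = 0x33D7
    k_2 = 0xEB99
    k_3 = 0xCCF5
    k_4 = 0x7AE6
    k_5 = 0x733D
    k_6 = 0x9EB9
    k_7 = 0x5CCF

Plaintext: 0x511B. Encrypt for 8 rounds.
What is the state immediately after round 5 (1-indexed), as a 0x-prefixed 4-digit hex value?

0x2E71

s_0 = plaintext = 0x511B
s_1 = Round(s_0, k_0) = 0x0B1F
s_2 = Round(s_1, k_1) = 0xFDC2
s_3 = Round(s_2, k_2) = 0x26C7
s_4 = Round(s_3, k_3) = 0x18B0
s_5 = Round(s_4, k_4) = 0x2E71
s_6 = Round(s_5, k_5) = 0xA264
s_7 = Round(s_6, k_6) = 0xBFD8
s_8 = Round(s_7, k_7) = 0x58D1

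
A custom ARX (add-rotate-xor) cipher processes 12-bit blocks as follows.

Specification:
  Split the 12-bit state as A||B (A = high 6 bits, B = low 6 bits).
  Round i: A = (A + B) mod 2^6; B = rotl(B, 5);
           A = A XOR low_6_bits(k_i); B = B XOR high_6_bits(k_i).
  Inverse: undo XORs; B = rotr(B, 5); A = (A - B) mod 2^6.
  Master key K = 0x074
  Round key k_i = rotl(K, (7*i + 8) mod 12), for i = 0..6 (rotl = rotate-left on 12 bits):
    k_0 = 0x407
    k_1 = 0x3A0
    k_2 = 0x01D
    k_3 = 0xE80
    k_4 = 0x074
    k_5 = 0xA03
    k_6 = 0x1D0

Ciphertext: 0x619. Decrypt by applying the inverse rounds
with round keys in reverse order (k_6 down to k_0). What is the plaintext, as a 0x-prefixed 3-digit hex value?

s_0 = ciphertext = 0x619
s_1 = InvRound(s_0, k_6) = 0x33C
s_2 = InvRound(s_1, k_5) = 0x9E8
s_3 = InvRound(s_2, k_4) = 0x013
s_4 = InvRound(s_3, k_3) = 0xB53
s_5 = InvRound(s_4, k_2) = 0x2A6
s_6 = InvRound(s_5, k_1) = 0x651
s_7 = InvRound(s_6, k_0) = 0x702

0x702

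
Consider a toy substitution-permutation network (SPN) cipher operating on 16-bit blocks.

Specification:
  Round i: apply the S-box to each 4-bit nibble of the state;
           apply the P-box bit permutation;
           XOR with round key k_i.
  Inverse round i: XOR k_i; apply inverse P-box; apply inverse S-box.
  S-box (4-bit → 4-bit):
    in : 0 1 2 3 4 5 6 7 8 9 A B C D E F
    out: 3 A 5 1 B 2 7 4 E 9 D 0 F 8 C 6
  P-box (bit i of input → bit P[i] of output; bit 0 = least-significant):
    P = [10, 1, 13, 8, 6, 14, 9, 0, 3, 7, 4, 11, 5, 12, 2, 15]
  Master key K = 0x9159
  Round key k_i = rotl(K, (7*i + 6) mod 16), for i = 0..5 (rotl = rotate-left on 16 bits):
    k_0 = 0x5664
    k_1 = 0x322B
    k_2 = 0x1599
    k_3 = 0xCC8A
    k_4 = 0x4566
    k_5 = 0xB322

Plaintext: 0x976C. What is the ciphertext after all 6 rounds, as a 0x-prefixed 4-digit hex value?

0x5255

s_0 = plaintext = 0x976C
s_1 = Round(s_0, k_0) = 0xB116
s_2 = Round(s_1, k_1) = 0x5EA8
s_3 = Round(s_2, k_2) = 0x2ECA
s_4 = Round(s_3, k_3) = 0xA3FF
s_5 = Round(s_4, k_4) = 0xA748
s_6 = Round(s_5, k_5) = 0x5255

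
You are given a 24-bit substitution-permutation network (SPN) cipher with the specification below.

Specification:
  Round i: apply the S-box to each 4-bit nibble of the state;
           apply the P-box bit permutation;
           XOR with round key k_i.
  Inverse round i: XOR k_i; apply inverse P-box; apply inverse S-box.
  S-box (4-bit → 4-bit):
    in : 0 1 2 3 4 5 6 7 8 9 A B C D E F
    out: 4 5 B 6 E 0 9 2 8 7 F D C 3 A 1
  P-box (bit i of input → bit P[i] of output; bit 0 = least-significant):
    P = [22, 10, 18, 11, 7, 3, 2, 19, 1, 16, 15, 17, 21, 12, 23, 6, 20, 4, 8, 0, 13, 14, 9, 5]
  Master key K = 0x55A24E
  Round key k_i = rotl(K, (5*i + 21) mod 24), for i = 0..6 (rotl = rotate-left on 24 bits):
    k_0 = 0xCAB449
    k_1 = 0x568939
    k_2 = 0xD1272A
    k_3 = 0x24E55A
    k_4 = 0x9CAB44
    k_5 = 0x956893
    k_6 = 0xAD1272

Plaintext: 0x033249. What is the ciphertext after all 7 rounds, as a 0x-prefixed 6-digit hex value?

s_0 = plaintext = 0x033249
s_1 = Round(s_0, k_0) = 0x05A357
s_2 = Round(s_1, k_1) = 0xF71F79
s_3 = Round(s_2, k_2) = 0x350330
s_4 = Round(s_3, k_3) = 0xA12756
s_5 = Round(s_4, k_4) = 0xEDD024
s_6 = Round(s_5, k_5) = 0xA9B42B
s_7 = Round(s_6, k_6) = 0x52F98A

0x52F98A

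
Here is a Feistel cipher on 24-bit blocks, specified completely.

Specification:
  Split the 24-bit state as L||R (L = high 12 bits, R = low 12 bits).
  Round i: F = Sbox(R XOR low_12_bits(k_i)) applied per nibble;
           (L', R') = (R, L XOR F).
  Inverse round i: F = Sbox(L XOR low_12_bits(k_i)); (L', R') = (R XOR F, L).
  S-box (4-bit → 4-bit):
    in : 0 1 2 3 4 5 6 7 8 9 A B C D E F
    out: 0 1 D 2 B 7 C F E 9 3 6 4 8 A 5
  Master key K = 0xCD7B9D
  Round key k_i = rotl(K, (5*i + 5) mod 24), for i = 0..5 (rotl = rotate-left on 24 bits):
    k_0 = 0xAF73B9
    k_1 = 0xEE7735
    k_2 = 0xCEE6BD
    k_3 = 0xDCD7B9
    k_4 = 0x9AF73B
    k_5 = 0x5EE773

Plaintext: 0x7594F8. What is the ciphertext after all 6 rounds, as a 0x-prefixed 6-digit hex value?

0xBDD553

s_0 = plaintext = 0x7594F8
s_1 = Round(s_0, k_0) = 0x4F88E8
s_2 = Round(s_1, k_1) = 0x8E8170
s_3 = Round(s_2, k_2) = 0x1707A0
s_4 = Round(s_3, k_3) = 0x7A0169
s_5 = Round(s_4, k_4) = 0x169BDD
s_6 = Round(s_5, k_5) = 0xBDD553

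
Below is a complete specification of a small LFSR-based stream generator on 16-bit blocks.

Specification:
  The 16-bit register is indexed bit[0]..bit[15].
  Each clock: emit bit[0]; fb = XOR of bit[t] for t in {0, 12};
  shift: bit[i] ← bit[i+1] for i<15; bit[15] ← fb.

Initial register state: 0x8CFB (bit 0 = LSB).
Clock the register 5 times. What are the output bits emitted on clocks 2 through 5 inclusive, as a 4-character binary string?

reg_0 = 0x8CFB
clock 1: out=1, reg = 0xC67D
clock 2: out=1, reg = 0xE33E
clock 3: out=0, reg = 0x719F
clock 4: out=1, reg = 0x38CF
clock 5: out=1, reg = 0x1C67

1011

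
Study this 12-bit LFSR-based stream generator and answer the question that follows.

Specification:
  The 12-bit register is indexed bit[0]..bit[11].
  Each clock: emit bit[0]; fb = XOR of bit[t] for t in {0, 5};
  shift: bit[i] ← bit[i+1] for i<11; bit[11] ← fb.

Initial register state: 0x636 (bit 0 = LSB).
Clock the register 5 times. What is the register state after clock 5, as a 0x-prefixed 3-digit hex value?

reg_0 = 0x636
clock 1: out=0, reg = 0xB1B
clock 2: out=1, reg = 0xD8D
clock 3: out=1, reg = 0xEC6
clock 4: out=0, reg = 0x763
clock 5: out=1, reg = 0x3B1

0x3B1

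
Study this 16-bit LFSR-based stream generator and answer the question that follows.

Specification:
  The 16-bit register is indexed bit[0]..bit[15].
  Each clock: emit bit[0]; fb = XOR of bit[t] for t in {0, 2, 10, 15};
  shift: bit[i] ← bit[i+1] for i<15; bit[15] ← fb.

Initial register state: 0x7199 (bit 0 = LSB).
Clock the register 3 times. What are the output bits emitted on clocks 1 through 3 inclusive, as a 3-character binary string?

reg_0 = 0x7199
clock 1: out=1, reg = 0xB8CC
clock 2: out=0, reg = 0x5C66
clock 3: out=0, reg = 0x2E33

100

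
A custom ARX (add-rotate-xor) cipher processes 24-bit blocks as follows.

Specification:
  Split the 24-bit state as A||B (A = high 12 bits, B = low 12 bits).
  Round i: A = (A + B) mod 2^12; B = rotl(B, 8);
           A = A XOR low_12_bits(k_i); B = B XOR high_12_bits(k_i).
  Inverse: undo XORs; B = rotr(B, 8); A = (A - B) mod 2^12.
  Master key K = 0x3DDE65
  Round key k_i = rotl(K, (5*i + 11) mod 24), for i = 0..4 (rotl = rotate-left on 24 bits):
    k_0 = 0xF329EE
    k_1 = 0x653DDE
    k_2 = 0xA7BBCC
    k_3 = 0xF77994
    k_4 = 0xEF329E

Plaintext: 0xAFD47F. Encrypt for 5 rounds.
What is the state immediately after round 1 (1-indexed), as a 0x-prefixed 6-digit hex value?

0x692075

s_0 = plaintext = 0xAFD47F
s_1 = Round(s_0, k_0) = 0x692075
s_2 = Round(s_1, k_1) = 0xAD9354
s_3 = Round(s_2, k_2) = 0x5E1E4E
s_4 = Round(s_3, k_3) = 0xDBB193
s_5 = Round(s_4, k_4) = 0xDD0DEA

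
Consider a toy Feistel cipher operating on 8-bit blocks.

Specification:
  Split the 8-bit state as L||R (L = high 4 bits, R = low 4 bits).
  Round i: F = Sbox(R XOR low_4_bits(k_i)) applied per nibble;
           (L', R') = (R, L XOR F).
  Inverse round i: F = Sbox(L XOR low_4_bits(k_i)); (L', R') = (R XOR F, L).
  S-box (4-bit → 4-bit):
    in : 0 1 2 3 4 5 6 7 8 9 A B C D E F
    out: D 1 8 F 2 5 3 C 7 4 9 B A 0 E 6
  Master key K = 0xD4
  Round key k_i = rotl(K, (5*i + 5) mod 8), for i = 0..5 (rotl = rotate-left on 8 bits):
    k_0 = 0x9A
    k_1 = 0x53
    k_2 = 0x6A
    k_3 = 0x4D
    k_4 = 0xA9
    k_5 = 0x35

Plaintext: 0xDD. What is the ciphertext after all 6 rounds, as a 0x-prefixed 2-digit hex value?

s_0 = plaintext = 0xDD
s_1 = Round(s_0, k_0) = 0xD1
s_2 = Round(s_1, k_1) = 0x15
s_3 = Round(s_2, k_2) = 0x57
s_4 = Round(s_3, k_3) = 0x7C
s_5 = Round(s_4, k_4) = 0xC2
s_6 = Round(s_5, k_5) = 0x20

0x20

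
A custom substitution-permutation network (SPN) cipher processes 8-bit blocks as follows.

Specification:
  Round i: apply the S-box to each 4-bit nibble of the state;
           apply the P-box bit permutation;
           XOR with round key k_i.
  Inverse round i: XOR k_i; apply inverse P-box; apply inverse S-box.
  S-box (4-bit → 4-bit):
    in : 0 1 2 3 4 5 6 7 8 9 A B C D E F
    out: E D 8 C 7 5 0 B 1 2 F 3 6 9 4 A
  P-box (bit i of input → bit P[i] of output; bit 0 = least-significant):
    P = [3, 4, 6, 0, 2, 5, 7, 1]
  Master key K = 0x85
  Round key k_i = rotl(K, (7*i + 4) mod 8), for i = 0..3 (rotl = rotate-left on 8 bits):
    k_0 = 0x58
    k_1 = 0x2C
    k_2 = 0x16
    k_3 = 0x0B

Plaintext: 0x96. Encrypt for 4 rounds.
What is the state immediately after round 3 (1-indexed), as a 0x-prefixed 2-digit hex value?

0xB5

s_0 = plaintext = 0x96
s_1 = Round(s_0, k_0) = 0x78
s_2 = Round(s_1, k_1) = 0x02
s_3 = Round(s_2, k_2) = 0xB5
s_4 = Round(s_3, k_3) = 0x67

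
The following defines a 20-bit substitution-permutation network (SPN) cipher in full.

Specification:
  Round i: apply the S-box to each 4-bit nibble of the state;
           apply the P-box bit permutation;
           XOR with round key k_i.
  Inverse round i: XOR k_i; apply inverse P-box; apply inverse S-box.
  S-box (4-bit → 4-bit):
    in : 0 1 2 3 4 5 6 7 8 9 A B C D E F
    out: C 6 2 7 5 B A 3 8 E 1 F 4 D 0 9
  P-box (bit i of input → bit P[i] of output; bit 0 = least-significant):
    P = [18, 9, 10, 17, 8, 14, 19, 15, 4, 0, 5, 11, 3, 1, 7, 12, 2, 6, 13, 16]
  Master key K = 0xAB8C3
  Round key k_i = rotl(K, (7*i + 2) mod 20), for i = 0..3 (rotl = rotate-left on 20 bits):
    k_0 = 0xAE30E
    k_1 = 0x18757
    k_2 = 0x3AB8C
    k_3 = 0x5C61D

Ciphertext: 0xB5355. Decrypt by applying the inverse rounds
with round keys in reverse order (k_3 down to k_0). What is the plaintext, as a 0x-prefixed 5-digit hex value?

0x20186

s_0 = ciphertext = 0xB5355
s_1 = InvRound(s_0, k_3) = 0x2FEDD
s_2 = InvRound(s_1, k_2) = 0x6877C
s_3 = InvRound(s_2, k_1) = 0x871EF
s_4 = InvRound(s_3, k_0) = 0x20186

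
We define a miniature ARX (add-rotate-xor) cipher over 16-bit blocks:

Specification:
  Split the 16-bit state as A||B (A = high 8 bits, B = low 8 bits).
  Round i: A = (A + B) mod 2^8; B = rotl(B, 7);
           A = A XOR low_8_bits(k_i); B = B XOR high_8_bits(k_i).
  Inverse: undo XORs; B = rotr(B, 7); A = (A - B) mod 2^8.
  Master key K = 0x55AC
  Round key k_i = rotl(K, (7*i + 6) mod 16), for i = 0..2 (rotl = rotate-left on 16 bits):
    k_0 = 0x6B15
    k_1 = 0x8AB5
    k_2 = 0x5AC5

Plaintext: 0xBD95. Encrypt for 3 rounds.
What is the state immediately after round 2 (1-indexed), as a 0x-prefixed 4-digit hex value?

0x5D5A

s_0 = plaintext = 0xBD95
s_1 = Round(s_0, k_0) = 0x47A1
s_2 = Round(s_1, k_1) = 0x5D5A
s_3 = Round(s_2, k_2) = 0x7277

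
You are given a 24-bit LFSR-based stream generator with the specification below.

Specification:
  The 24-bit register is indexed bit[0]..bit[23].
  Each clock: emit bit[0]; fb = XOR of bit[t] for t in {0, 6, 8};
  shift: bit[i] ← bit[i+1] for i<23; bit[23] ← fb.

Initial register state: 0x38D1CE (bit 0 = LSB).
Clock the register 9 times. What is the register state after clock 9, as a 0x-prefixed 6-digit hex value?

reg_0 = 0x38D1CE
clock 1: out=0, reg = 0x1C68E7
clock 2: out=1, reg = 0x0E3473
clock 3: out=1, reg = 0x071A39
clock 4: out=1, reg = 0x838D1C
clock 5: out=0, reg = 0xC1C68E
clock 6: out=0, reg = 0x60E347
clock 7: out=1, reg = 0xB071A3
clock 8: out=1, reg = 0x5838D1
clock 9: out=1, reg = 0x2C1C68

0x2C1C68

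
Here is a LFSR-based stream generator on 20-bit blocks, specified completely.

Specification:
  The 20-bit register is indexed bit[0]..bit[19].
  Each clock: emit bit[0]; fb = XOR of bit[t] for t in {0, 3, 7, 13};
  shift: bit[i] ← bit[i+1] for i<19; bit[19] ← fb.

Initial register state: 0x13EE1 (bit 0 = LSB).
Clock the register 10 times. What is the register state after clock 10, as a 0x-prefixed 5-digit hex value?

0xF244F

reg_0 = 0x13EE1
clock 1: out=1, reg = 0x89F70
clock 2: out=0, reg = 0x44FB8
clock 3: out=0, reg = 0x227DC
clock 4: out=0, reg = 0x913EE
clock 5: out=0, reg = 0x489F7
clock 6: out=1, reg = 0x244FB
clock 7: out=1, reg = 0x9227D
clock 8: out=1, reg = 0xC913E
clock 9: out=0, reg = 0xE489F
clock 10: out=1, reg = 0xF244F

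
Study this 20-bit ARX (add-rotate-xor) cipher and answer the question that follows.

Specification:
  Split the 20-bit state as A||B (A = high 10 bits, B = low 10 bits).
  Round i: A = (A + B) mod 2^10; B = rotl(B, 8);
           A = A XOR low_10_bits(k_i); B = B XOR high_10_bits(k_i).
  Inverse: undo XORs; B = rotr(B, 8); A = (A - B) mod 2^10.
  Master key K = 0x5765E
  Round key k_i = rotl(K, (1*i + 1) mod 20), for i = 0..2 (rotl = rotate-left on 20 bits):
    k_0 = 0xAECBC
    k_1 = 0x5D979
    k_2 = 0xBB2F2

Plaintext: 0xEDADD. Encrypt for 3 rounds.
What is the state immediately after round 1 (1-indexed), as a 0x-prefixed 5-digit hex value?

0x8BF0C

s_0 = plaintext = 0xEDADD
s_1 = Round(s_0, k_0) = 0x8BF0C
s_2 = Round(s_1, k_1) = 0x109B5
s_3 = Round(s_2, k_2) = 0xC1781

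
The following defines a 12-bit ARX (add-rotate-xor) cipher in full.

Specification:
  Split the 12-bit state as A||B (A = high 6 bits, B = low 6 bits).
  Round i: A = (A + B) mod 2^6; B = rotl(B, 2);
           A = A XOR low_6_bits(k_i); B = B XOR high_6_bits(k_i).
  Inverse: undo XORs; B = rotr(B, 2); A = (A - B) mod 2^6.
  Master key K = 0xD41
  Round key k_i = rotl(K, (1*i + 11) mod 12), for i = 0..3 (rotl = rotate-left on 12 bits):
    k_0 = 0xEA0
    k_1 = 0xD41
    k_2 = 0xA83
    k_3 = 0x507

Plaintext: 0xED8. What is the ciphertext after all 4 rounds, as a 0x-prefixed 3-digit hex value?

0xA38

s_0 = plaintext = 0xED8
s_1 = Round(s_0, k_0) = 0xCDB
s_2 = Round(s_1, k_1) = 0x3D8
s_3 = Round(s_2, k_2) = 0x90B
s_4 = Round(s_3, k_3) = 0xA38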